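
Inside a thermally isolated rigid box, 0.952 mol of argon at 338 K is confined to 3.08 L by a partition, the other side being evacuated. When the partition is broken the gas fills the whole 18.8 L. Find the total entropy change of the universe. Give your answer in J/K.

For an ideal gas in free expansion Q = 0 and W = 0, so T is unchanged.
Entropy is a state function; using a reversible isothermal path, ΔS_gas = nR ln(V₂/V₁) = 0.952 × 8.314 × ln(18.8/3.08) = 14.3 J/K.
The insulated surroundings exchange no heat, so ΔS_surr = 0 and ΔS_universe = ΔS_gas.

ΔS_universe = 14.3 J/K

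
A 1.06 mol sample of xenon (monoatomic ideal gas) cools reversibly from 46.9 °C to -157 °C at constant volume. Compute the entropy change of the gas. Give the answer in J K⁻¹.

In kelvin: T₁ = 320.05 K, T₂ = 116.15 K. At constant volume, ΔS = nC_V ln(T₂/T₁) with C_V = 3R/2 = 12.47 J mol⁻¹ K⁻¹.
ΔS = 1.06 × 12.47 × ln(116.15/320.05) = -13.4 J/K.

ΔS = -13.4 J/K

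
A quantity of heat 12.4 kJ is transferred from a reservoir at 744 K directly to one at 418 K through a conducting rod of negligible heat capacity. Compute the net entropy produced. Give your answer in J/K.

ΔS_hot = −Q/T_H = −12400/744 = -16.67 J/K and ΔS_cold = +Q/T_C = 12400/418 = 29.67 J/K.
ΔS_total = -16.67 + 29.67 = 13 J/K, positive as the second law requires.

ΔS_total = 13 J/K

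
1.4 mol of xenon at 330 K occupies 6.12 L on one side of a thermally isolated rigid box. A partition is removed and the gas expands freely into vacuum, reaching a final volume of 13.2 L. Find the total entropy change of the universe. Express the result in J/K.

For an ideal gas in free expansion Q = 0 and W = 0, so T is unchanged.
Entropy is a state function; using a reversible isothermal path, ΔS_gas = nR ln(V₂/V₁) = 1.4 × 8.314 × ln(13.2/6.12) = 8.95 J/K.
The insulated surroundings exchange no heat, so ΔS_surr = 0 and ΔS_universe = ΔS_gas.

ΔS_universe = 8.95 J/K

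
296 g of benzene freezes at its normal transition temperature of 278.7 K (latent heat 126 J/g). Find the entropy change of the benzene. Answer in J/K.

Heat released by the substance: Q = −mL = −296 × 126 = −37296 J.
At constant T, ΔS = Q_rev/T = −37296 / 278.7 = -134 J/K.

ΔS = -134 J/K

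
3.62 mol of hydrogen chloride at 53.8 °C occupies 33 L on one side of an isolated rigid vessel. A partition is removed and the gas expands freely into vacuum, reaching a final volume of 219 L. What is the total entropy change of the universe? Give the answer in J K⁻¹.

No heat is exchanged and no work is done, so the ideal-gas temperature stays constant.
Entropy is a state function; using a reversible isothermal path, ΔS_gas = nR ln(V₂/V₁) = 3.62 × 8.314 × ln(219/33) = 57 J/K.
The insulated surroundings exchange no heat, so ΔS_surr = 0 and ΔS_universe = ΔS_gas.

ΔS_universe = 57 J/K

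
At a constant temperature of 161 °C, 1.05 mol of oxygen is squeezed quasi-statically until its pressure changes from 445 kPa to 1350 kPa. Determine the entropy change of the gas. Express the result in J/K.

ΔS_gas = -9.69 J/K

For an isothermal ideal gas ΔS_gas = nR ln(P₁/P₂) = 1.05 × 8.314 × ln(445/1350) = -9.69 J/K.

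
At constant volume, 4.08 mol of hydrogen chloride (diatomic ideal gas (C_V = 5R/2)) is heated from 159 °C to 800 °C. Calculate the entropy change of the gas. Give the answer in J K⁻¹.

In kelvin: T₁ = 432.15 K, T₂ = 1073.15 K. At constant volume, ΔS = nC_V ln(T₂/T₁) with C_V = 5R/2 = 20.79 J mol⁻¹ K⁻¹.
ΔS = 4.08 × 20.79 × ln(1073.15/432.15) = 77.1 J/K.

ΔS = 77.1 J/K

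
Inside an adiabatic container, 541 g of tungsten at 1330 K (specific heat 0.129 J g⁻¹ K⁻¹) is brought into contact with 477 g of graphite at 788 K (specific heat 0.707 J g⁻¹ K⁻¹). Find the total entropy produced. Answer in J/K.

Energy balance: T_f = (m₁c₁T₁ + m₂c₂T₂)/(m₁c₁ + m₂c₂) = 880.93 K.
ΔS₁ = m₁c₁ ln(T_f/T₁) = 69.789 × ln(880.93/1330) = -28.75 J/K.
ΔS₂ = m₂c₂ ln(T_f/T₂) = 337.239 × ln(880.93/788) = 37.6 J/K.
ΔS_total = -28.75 + 37.6 = 8.85 J/K.

ΔS_total = 8.85 J/K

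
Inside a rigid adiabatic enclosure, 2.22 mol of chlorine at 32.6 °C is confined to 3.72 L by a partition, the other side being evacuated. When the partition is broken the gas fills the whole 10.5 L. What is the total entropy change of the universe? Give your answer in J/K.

ΔS_universe = 19.2 J/K

No heat is exchanged and no work is done, so the ideal-gas temperature stays constant.
Entropy is a state function; using a reversible isothermal path, ΔS_gas = nR ln(V₂/V₁) = 2.22 × 8.314 × ln(10.5/3.72) = 19.2 J/K.
The insulated surroundings exchange no heat, so ΔS_surr = 0 and ΔS_universe = ΔS_gas.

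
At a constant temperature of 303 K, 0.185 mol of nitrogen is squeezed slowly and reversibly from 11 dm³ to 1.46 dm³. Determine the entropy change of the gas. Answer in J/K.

ΔS_gas = -3.11 J/K

For an isothermal ideal gas ΔS_gas = nR ln(V₂/V₁) = 0.185 × 8.314 × ln(1.46/11) = -3.11 J/K.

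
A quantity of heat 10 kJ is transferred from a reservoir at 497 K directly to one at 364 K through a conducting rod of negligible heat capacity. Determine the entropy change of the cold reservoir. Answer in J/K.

ΔS_cold = 27.5 J/K

The cold reservoir gains heat Q, so ΔS_cold = +Q/T_C = 10000/364 = 27.5 J/K.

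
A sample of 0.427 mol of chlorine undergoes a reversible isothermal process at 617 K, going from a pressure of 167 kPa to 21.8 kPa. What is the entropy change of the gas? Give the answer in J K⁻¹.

For an isothermal ideal gas ΔS_gas = nR ln(P₁/P₂) = 0.427 × 8.314 × ln(167/21.8) = 7.23 J/K.

ΔS_gas = 7.23 J/K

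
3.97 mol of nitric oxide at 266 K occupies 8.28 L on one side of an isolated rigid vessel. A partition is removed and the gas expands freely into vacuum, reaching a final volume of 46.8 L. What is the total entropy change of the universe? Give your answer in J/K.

For an ideal gas in free expansion Q = 0 and W = 0, so T is unchanged.
Entropy is a state function; using a reversible isothermal path, ΔS_gas = nR ln(V₂/V₁) = 3.97 × 8.314 × ln(46.8/8.28) = 57.2 J/K.
The insulated surroundings exchange no heat, so ΔS_surr = 0 and ΔS_universe = ΔS_gas.

ΔS_universe = 57.2 J/K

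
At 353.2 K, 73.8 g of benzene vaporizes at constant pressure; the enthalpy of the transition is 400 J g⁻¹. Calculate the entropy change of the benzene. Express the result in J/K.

ΔS = 83.6 J/K

Heat absorbed by the substance: Q = mL = 73.8 × 400 = 29520 J.
At constant T, ΔS = Q_rev/T = 29520 / 353.2 = 83.6 J/K.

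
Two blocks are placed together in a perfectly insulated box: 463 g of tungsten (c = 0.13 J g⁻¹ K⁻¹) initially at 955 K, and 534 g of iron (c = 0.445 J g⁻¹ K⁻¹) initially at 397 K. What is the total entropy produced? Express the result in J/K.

ΔS_total = 21.6 J/K

Energy balance: T_f = (m₁c₁T₁ + m₂c₂T₂)/(m₁c₁ + m₂c₂) = 509.77 K.
ΔS₁ = m₁c₁ ln(T_f/T₁) = 60.19 × ln(509.77/955) = -37.78 J/K.
ΔS₂ = m₂c₂ ln(T_f/T₂) = 237.63 × ln(509.77/397) = 59.41 J/K.
ΔS_total = -37.78 + 59.41 = 21.6 J/K.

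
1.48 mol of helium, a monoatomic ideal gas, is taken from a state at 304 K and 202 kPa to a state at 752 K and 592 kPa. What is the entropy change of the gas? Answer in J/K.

ΔS = 14.6 J/K

ΔS = nC_p ln(T₂/T₁) − nR ln(P₂/P₁), with C_p = 5R/2 = 20.79 J mol⁻¹ K⁻¹ for a monoatomic ideal gas.
ΔS = 1.48 × [20.79 × ln(752/304) − 8.314 × ln(592/202)] = 14.6 J/K.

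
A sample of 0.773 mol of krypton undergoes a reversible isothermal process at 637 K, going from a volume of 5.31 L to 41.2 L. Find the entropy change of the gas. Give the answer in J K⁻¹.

ΔS_gas = 13.2 J/K

For an isothermal ideal gas ΔS_gas = nR ln(V₂/V₁) = 0.773 × 8.314 × ln(41.2/5.31) = 13.2 J/K.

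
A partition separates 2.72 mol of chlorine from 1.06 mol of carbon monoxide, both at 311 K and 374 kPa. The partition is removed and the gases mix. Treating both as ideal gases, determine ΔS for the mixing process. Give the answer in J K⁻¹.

ΔS_mix = 18.6 J/K

Mole fractions: x_A = 2.72/3.78 = 0.72, x_B = 0.28.
ΔS_mix = −R(n_A ln x_A + n_B ln x_B) = −8.314 × (2.72 ln 0.72 + 1.06 ln 0.28) = 18.6 J/K.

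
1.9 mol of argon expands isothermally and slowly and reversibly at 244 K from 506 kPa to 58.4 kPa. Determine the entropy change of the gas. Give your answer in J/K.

For an isothermal ideal gas ΔS_gas = nR ln(P₁/P₂) = 1.9 × 8.314 × ln(506/58.4) = 34.1 J/K.

ΔS_gas = 34.1 J/K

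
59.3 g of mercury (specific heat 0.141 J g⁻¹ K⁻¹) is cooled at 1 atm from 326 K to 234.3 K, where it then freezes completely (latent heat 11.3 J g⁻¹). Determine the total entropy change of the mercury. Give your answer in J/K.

Cooling step: ΔS₁ = m c ln(T_tr/T_i) = 59.3 × 0.141 × ln(234.3/326) = -2.762 J/K.
Phase change: ΔS₂ = −mL/T_tr = −59.3 × 11.3 / 234.3 = -2.86 J/K.
ΔS_total = (-2.762) + (-2.86) = -5.62 J/K.

ΔS = -5.62 J/K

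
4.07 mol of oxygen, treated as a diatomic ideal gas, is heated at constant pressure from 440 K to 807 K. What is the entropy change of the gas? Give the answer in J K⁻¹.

ΔS = 71.8 J/K

At constant pressure, ΔS = nC_p ln(T₂/T₁) with C_p = 7R/2 = 29.1 J mol⁻¹ K⁻¹.
ΔS = 4.07 × 29.1 × ln(807/440) = 71.8 J/K.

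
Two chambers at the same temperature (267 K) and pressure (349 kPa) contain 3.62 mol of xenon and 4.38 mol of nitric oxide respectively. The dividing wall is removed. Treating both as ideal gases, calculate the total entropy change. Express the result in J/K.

Mole fractions: x_A = 3.62/8 = 0.453, x_B = 0.547.
ΔS_mix = −R(n_A ln x_A + n_B ln x_B) = −8.314 × (3.62 ln 0.453 + 4.38 ln 0.547) = 45.8 J/K.

ΔS_mix = 45.8 J/K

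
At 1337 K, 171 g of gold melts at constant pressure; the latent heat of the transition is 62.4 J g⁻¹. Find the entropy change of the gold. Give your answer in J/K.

Heat absorbed by the substance: Q = mL = 171 × 62.4 = 10670.4 J.
At constant T, ΔS = Q_rev/T = 10670.4 / 1337 = 7.98 J/K.

ΔS = 7.98 J/K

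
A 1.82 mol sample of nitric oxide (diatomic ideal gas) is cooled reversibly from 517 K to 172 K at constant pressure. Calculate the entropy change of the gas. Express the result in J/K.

At constant pressure, ΔS = nC_p ln(T₂/T₁) with C_p = 7R/2 = 29.1 J mol⁻¹ K⁻¹.
ΔS = 1.82 × 29.1 × ln(172/517) = -58.3 J/K.

ΔS = -58.3 J/K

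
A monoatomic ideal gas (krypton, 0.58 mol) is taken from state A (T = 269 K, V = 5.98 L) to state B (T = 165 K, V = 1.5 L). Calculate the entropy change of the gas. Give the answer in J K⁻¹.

ΔS = -10.2 J/K

Entropy is a state function: ΔS = nC_V ln(T₂/T₁) + nR ln(V₂/V₁), with C_V = 3R/2 = 12.47 J mol⁻¹ K⁻¹ for a monoatomic ideal gas.
ΔS = 0.58 × [12.47 × ln(165/269) + 8.314 × ln(1.5/5.98)] = -10.2 J/K.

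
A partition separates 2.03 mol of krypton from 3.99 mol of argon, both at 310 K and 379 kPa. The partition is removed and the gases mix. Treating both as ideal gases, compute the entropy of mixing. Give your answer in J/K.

ΔS_mix = 32 J/K

Mole fractions: x_A = 2.03/6.02 = 0.337, x_B = 0.663.
ΔS_mix = −R(n_A ln x_A + n_B ln x_B) = −8.314 × (2.03 ln 0.337 + 3.99 ln 0.663) = 32 J/K.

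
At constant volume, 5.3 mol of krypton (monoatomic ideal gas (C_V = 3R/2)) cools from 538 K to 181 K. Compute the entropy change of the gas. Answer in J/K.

At constant volume, ΔS = nC_V ln(T₂/T₁) with C_V = 3R/2 = 12.47 J mol⁻¹ K⁻¹.
ΔS = 5.3 × 12.47 × ln(181/538) = -72 J/K.

ΔS = -72 J/K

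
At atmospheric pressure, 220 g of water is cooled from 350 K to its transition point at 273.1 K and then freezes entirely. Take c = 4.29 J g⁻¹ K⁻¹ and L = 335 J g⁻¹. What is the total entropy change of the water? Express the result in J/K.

Cooling step: ΔS₁ = m c ln(T_tr/T_i) = 220 × 4.29 × ln(273.1/350) = -234.2 J/K.
Phase change: ΔS₂ = −mL/T_tr = −220 × 335 / 273.1 = -269.9 J/K.
ΔS_total = (-234.2) + (-269.9) = -504 J/K.

ΔS = -504 J/K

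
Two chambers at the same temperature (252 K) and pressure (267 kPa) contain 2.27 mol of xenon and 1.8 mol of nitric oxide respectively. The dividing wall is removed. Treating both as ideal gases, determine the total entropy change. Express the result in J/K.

ΔS_mix = 23.2 J/K

Mole fractions: x_A = 2.27/4.07 = 0.558, x_B = 0.442.
ΔS_mix = −R(n_A ln x_A + n_B ln x_B) = −8.314 × (2.27 ln 0.558 + 1.8 ln 0.442) = 23.2 J/K.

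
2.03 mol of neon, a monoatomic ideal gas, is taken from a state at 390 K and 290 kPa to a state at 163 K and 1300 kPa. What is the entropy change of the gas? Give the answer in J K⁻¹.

ΔS = -62.1 J/K

ΔS = nC_p ln(T₂/T₁) − nR ln(P₂/P₁), with C_p = 5R/2 = 20.79 J mol⁻¹ K⁻¹ for a monoatomic ideal gas.
ΔS = 2.03 × [20.79 × ln(163/390) − 8.314 × ln(1300/290)] = -62.1 J/K.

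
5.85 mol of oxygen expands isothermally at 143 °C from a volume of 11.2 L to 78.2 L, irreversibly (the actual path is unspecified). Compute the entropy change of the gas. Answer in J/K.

ΔS_gas = 94.5 J/K

Entropy is a state function, so ΔS_gas depends only on the end states.
For an isothermal ideal gas ΔS_gas = nR ln(V₂/V₁) = 5.85 × 8.314 × ln(78.2/11.2) = 94.5 J/K.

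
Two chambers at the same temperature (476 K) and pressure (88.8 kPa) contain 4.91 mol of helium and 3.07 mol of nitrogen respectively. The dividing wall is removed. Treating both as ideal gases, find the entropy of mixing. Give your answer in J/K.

Mole fractions: x_A = 4.91/7.98 = 0.615, x_B = 0.385.
ΔS_mix = −R(n_A ln x_A + n_B ln x_B) = −8.314 × (4.91 ln 0.615 + 3.07 ln 0.385) = 44.2 J/K.

ΔS_mix = 44.2 J/K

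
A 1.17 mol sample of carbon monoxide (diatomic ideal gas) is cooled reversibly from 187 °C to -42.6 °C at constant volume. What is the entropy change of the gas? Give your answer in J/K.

In kelvin: T₁ = 460.15 K, T₂ = 230.55 K. At constant volume, ΔS = nC_V ln(T₂/T₁) with C_V = 5R/2 = 20.79 J mol⁻¹ K⁻¹.
ΔS = 1.17 × 20.79 × ln(230.55/460.15) = -16.8 J/K.

ΔS = -16.8 J/K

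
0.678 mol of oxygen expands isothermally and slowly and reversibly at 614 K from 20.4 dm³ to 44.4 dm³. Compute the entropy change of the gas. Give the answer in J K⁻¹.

ΔS_gas = 4.38 J/K

For an isothermal ideal gas ΔS_gas = nR ln(V₂/V₁) = 0.678 × 8.314 × ln(44.4/20.4) = 4.38 J/K.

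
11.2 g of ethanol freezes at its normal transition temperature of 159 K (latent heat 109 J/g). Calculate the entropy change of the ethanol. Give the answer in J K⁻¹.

Heat released by the substance: Q = −mL = −11.2 × 109 = −1220.8 J.
At constant T, ΔS = Q_rev/T = −1220.8 / 159 = -7.68 J/K.

ΔS = -7.68 J/K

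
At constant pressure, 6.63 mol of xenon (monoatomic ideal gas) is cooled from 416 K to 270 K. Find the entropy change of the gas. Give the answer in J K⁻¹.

ΔS = -59.6 J/K

At constant pressure, ΔS = nC_p ln(T₂/T₁) with C_p = 5R/2 = 20.79 J mol⁻¹ K⁻¹.
ΔS = 6.63 × 20.79 × ln(270/416) = -59.6 J/K.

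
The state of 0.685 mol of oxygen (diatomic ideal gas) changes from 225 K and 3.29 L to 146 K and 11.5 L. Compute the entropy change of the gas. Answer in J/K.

ΔS = 0.969 J/K

Entropy is a state function: ΔS = nC_V ln(T₂/T₁) + nR ln(V₂/V₁), with C_V = 5R/2 = 20.79 J mol⁻¹ K⁻¹ for a diatomic ideal gas.
ΔS = 0.685 × [20.79 × ln(146/225) + 8.314 × ln(11.5/3.29)] = 0.969 J/K.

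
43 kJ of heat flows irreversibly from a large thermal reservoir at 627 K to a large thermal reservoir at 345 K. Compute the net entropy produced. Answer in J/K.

ΔS_total = 56.1 J/K

ΔS_hot = −Q/T_H = −43000/627 = -68.581 J/K and ΔS_cold = +Q/T_C = 43000/345 = 124.64 J/K.
ΔS_total = -68.581 + 124.64 = 56.1 J/K, positive as the second law requires.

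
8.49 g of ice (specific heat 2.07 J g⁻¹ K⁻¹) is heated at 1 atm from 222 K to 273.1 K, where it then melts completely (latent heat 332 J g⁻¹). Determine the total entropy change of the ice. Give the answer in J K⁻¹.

Warming step: ΔS₁ = m c ln(T_tr/T_i) = 8.49 × 2.07 × ln(273.1/222) = 3.641 J/K.
Phase change: ΔS₂ = +mL/T_tr = 8.49 × 332 / 273.1 = 10.32 J/K.
ΔS_total = (3.641) + (10.32) = 14 J/K.

ΔS = 14 J/K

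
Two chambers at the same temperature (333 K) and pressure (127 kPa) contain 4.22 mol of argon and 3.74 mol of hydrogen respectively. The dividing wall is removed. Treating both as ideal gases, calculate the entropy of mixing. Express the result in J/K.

ΔS_mix = 45.8 J/K

Mole fractions: x_A = 4.22/7.96 = 0.53, x_B = 0.47.
ΔS_mix = −R(n_A ln x_A + n_B ln x_B) = −8.314 × (4.22 ln 0.53 + 3.74 ln 0.47) = 45.8 J/K.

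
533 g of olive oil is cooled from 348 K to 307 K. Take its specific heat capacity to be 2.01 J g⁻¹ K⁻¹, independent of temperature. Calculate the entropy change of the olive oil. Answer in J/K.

ΔS = ∫dQ_rev/T = m c ln(T₂/T₁) = 533 × 2.01 × ln(307/348) = -134 J/K.

ΔS = -134 J/K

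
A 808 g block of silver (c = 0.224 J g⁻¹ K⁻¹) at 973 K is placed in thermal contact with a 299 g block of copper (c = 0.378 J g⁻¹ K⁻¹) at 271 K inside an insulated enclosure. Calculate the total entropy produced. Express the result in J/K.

ΔS_total = 49 J/K

Energy balance: T_f = (m₁c₁T₁ + m₂c₂T₂)/(m₁c₁ + m₂c₂) = 703.14 K.
ΔS₁ = m₁c₁ ln(T_f/T₁) = 180.992 × ln(703.14/973) = -58.79 J/K.
ΔS₂ = m₂c₂ ln(T_f/T₂) = 113.022 × ln(703.14/271) = 107.8 J/K.
ΔS_total = -58.79 + 107.8 = 49 J/K.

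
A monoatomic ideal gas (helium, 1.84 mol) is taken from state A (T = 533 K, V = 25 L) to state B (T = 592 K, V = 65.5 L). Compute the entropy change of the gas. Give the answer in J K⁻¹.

Entropy is a state function: ΔS = nC_V ln(T₂/T₁) + nR ln(V₂/V₁), with C_V = 3R/2 = 12.47 J mol⁻¹ K⁻¹ for a monoatomic ideal gas.
ΔS = 1.84 × [12.47 × ln(592/533) + 8.314 × ln(65.5/25)] = 17.1 J/K.

ΔS = 17.1 J/K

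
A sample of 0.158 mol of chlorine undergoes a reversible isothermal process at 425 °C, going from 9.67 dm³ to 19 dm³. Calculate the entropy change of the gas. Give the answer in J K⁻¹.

For an isothermal ideal gas ΔS_gas = nR ln(V₂/V₁) = 0.158 × 8.314 × ln(19/9.67) = 0.887 J/K.

ΔS_gas = 0.887 J/K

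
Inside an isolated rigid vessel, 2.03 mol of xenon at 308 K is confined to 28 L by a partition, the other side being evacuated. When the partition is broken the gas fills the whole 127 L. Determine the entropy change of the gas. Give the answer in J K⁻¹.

ΔS_gas = 25.5 J/K

For an ideal gas in free expansion Q = 0 and W = 0, so T is unchanged.
Entropy is a state function; using a reversible isothermal path, ΔS_gas = nR ln(V₂/V₁) = 2.03 × 8.314 × ln(127/28) = 25.5 J/K.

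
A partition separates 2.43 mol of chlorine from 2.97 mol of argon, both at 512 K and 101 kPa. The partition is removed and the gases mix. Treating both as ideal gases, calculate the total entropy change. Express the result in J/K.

Mole fractions: x_A = 2.43/5.4 = 0.45, x_B = 0.55.
ΔS_mix = −R(n_A ln x_A + n_B ln x_B) = −8.314 × (2.43 ln 0.45 + 2.97 ln 0.55) = 30.9 J/K.

ΔS_mix = 30.9 J/K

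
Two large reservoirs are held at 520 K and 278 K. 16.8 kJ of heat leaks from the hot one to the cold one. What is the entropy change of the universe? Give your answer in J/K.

ΔS_hot = −Q/T_H = −16800/520 = -32.31 J/K and ΔS_cold = +Q/T_C = 16800/278 = 60.43 J/K.
ΔS_total = -32.31 + 60.43 = 28.1 J/K, positive as the second law requires.

ΔS_total = 28.1 J/K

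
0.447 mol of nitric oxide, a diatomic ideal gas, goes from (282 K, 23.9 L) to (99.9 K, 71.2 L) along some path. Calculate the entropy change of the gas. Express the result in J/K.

ΔS = -5.58 J/K

Entropy is a state function: ΔS = nC_V ln(T₂/T₁) + nR ln(V₂/V₁), with C_V = 5R/2 = 20.79 J mol⁻¹ K⁻¹ for a diatomic ideal gas.
ΔS = 0.447 × [20.79 × ln(99.9/282) + 8.314 × ln(71.2/23.9)] = -5.58 J/K.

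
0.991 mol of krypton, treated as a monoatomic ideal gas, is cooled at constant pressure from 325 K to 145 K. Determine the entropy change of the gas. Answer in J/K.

ΔS = -16.6 J/K

At constant pressure, ΔS = nC_p ln(T₂/T₁) with C_p = 5R/2 = 20.79 J mol⁻¹ K⁻¹.
ΔS = 0.991 × 20.79 × ln(145/325) = -16.6 J/K.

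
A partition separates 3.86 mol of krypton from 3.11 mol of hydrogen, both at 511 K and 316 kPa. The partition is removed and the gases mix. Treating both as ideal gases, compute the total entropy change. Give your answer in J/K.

ΔS_mix = 39.8 J/K

Mole fractions: x_A = 3.86/6.97 = 0.554, x_B = 0.446.
ΔS_mix = −R(n_A ln x_A + n_B ln x_B) = −8.314 × (3.86 ln 0.554 + 3.11 ln 0.446) = 39.8 J/K.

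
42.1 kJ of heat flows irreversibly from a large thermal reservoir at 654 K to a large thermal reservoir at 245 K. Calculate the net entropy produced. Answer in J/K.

ΔS_total = 107 J/K

ΔS_hot = −Q/T_H = −42100/654 = -64.37 J/K and ΔS_cold = +Q/T_C = 42100/245 = 171.8 J/K.
ΔS_total = -64.37 + 171.8 = 107 J/K, positive as the second law requires.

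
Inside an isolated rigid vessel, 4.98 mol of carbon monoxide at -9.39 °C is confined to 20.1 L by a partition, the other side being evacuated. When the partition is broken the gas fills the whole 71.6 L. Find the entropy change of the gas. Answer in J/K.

ΔS_gas = 52.6 J/K

No heat is exchanged and no work is done, so the ideal-gas temperature stays constant.
Entropy is a state function; using a reversible isothermal path, ΔS_gas = nR ln(V₂/V₁) = 4.98 × 8.314 × ln(71.6/20.1) = 52.6 J/K.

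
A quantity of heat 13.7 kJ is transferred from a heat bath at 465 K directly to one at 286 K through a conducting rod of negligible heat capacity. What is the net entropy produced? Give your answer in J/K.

ΔS_total = 18.4 J/K

ΔS_hot = −Q/T_H = −13700/465 = -29.46 J/K and ΔS_cold = +Q/T_C = 13700/286 = 47.9 J/K.
ΔS_total = -29.46 + 47.9 = 18.4 J/K, positive as the second law requires.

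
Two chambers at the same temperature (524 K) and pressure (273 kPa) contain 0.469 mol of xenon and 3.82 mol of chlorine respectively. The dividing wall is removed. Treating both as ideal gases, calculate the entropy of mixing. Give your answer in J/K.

ΔS_mix = 12.3 J/K

Mole fractions: x_A = 0.469/4.29 = 0.109, x_B = 0.891.
ΔS_mix = −R(n_A ln x_A + n_B ln x_B) = −8.314 × (0.469 ln 0.109 + 3.82 ln 0.891) = 12.3 J/K.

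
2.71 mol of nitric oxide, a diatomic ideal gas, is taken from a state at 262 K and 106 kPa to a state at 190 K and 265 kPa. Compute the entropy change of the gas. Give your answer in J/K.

ΔS = nC_p ln(T₂/T₁) − nR ln(P₂/P₁), with C_p = 7R/2 = 29.1 J mol⁻¹ K⁻¹ for a diatomic ideal gas.
ΔS = 2.71 × [29.1 × ln(190/262) − 8.314 × ln(265/106)] = -46 J/K.

ΔS = -46 J/K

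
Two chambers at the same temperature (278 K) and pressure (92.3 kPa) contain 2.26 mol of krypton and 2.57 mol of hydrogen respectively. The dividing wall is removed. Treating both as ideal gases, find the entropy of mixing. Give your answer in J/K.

ΔS_mix = 27.8 J/K

Mole fractions: x_A = 2.26/4.83 = 0.468, x_B = 0.532.
ΔS_mix = −R(n_A ln x_A + n_B ln x_B) = −8.314 × (2.26 ln 0.468 + 2.57 ln 0.532) = 27.8 J/K.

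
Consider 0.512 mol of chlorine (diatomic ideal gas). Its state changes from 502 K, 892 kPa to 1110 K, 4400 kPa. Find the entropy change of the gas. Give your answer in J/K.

ΔS = nC_p ln(T₂/T₁) − nR ln(P₂/P₁), with C_p = 7R/2 = 29.1 J mol⁻¹ K⁻¹ for a diatomic ideal gas.
ΔS = 0.512 × [29.1 × ln(1110/502) − 8.314 × ln(4400/892)] = 5.03 J/K.

ΔS = 5.03 J/K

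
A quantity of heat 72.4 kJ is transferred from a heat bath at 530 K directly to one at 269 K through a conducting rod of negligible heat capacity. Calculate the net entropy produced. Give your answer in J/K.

ΔS_hot = −Q/T_H = −72400/530 = -136.6 J/K and ΔS_cold = +Q/T_C = 72400/269 = 269.1 J/K.
ΔS_total = -136.6 + 269.1 = 133 J/K, positive as the second law requires.

ΔS_total = 133 J/K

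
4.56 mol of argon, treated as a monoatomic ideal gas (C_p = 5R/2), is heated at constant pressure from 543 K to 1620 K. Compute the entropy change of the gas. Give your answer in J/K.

ΔS = 104 J/K

At constant pressure, ΔS = nC_p ln(T₂/T₁) with C_p = 5R/2 = 20.79 J mol⁻¹ K⁻¹.
ΔS = 4.56 × 20.79 × ln(1620/543) = 104 J/K.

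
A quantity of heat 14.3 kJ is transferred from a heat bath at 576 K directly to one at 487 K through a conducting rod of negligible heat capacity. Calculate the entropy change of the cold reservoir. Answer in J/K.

The cold reservoir gains heat Q, so ΔS_cold = +Q/T_C = 14300/487 = 29.4 J/K.

ΔS_cold = 29.4 J/K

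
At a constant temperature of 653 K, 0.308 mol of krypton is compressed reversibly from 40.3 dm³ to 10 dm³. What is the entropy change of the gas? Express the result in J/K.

For an isothermal ideal gas ΔS_gas = nR ln(V₂/V₁) = 0.308 × 8.314 × ln(10/40.3) = -3.57 J/K.

ΔS_gas = -3.57 J/K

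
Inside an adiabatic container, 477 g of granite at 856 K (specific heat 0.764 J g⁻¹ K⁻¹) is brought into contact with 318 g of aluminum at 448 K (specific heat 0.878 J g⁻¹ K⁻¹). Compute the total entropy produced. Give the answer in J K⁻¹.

Energy balance: T_f = (m₁c₁T₁ + m₂c₂T₂)/(m₁c₁ + m₂c₂) = 679.01 K.
ΔS₁ = m₁c₁ ln(T_f/T₁) = 364.428 × ln(679.01/856) = -84.41 J/K.
ΔS₂ = m₂c₂ ln(T_f/T₂) = 279.204 × ln(679.01/448) = 116.1 J/K.
ΔS_total = -84.41 + 116.1 = 31.7 J/K.

ΔS_total = 31.7 J/K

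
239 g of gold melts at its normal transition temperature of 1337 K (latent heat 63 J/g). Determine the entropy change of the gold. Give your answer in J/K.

ΔS = 11.3 J/K

Heat absorbed by the substance: Q = mL = 239 × 63 = 15057 J.
At constant T, ΔS = Q_rev/T = 15057 / 1337 = 11.3 J/K.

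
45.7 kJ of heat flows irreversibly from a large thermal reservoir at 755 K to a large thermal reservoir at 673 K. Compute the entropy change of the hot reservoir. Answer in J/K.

The hot reservoir loses heat Q, so ΔS_hot = −Q/T_H = −45700/755 = -60.5 J/K.

ΔS_hot = -60.5 J/K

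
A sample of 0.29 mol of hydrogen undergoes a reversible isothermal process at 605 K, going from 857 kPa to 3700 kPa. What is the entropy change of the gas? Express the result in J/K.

For an isothermal ideal gas ΔS_gas = nR ln(P₁/P₂) = 0.29 × 8.314 × ln(857/3700) = -3.53 J/K.

ΔS_gas = -3.53 J/K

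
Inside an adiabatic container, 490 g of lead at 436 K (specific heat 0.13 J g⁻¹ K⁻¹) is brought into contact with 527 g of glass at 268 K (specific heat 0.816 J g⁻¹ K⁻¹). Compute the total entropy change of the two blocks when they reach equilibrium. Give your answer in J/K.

ΔS_total = 7.4 J/K

Energy balance: T_f = (m₁c₁T₁ + m₂c₂T₂)/(m₁c₁ + m₂c₂) = 289.67 K.
ΔS₁ = m₁c₁ ln(T_f/T₁) = 63.7 × ln(289.67/436) = -26.046 J/K.
ΔS₂ = m₂c₂ ln(T_f/T₂) = 430.032 × ln(289.67/268) = 33.445 J/K.
ΔS_total = -26.046 + 33.445 = 7.4 J/K.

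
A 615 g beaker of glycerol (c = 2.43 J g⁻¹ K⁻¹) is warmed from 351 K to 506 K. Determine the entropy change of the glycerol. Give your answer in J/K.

ΔS = 547 J/K

ΔS = ∫dQ_rev/T = m c ln(T₂/T₁) = 615 × 2.43 × ln(506/351) = 547 J/K.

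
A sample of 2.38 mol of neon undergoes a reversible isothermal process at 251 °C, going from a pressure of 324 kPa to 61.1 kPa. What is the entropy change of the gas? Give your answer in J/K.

For an isothermal ideal gas ΔS_gas = nR ln(P₁/P₂) = 2.38 × 8.314 × ln(324/61.1) = 33 J/K.

ΔS_gas = 33 J/K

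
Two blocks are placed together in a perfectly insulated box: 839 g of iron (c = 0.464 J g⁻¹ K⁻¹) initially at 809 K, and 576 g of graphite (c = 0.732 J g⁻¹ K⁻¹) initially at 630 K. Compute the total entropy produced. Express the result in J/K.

Energy balance: T_f = (m₁c₁T₁ + m₂c₂T₂)/(m₁c₁ + m₂c₂) = 715.93 K.
ΔS₁ = m₁c₁ ln(T_f/T₁) = 389.296 × ln(715.93/809) = -47.58 J/K.
ΔS₂ = m₂c₂ ln(T_f/T₂) = 421.632 × ln(715.93/630) = 53.91 J/K.
ΔS_total = -47.58 + 53.91 = 6.33 J/K.

ΔS_total = 6.33 J/K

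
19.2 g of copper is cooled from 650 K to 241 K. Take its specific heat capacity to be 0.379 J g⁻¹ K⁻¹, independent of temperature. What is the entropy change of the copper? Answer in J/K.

ΔS = -7.22 J/K

ΔS = ∫dQ_rev/T = m c ln(T₂/T₁) = 19.2 × 0.379 × ln(241/650) = -7.22 J/K.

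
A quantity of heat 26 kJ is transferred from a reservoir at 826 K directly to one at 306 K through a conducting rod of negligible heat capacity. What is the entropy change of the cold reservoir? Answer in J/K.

ΔS_cold = 85 J/K

The cold reservoir gains heat Q, so ΔS_cold = +Q/T_C = 26000/306 = 85 J/K.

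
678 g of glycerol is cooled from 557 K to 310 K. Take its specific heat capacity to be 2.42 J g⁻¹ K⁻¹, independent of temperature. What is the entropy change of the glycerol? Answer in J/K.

ΔS = -961 J/K

ΔS = ∫dQ_rev/T = m c ln(T₂/T₁) = 678 × 2.42 × ln(310/557) = -961 J/K.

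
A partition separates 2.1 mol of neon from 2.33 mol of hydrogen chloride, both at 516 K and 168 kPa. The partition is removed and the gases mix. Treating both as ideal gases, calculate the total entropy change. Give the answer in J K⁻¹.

ΔS_mix = 25.5 J/K

Mole fractions: x_A = 2.1/4.43 = 0.474, x_B = 0.526.
ΔS_mix = −R(n_A ln x_A + n_B ln x_B) = −8.314 × (2.1 ln 0.474 + 2.33 ln 0.526) = 25.5 J/K.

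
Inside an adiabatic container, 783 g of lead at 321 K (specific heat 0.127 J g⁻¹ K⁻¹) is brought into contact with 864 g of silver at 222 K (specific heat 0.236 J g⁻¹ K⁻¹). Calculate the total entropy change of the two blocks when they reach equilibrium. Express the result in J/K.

Energy balance: T_f = (m₁c₁T₁ + m₂c₂T₂)/(m₁c₁ + m₂c₂) = 254.45 K.
ΔS₁ = m₁c₁ ln(T_f/T₁) = 99.441 × ln(254.45/321) = -23.1 J/K.
ΔS₂ = m₂c₂ ln(T_f/T₂) = 203.904 × ln(254.45/222) = 27.82 J/K.
ΔS_total = -23.1 + 27.82 = 4.72 J/K.

ΔS_total = 4.72 J/K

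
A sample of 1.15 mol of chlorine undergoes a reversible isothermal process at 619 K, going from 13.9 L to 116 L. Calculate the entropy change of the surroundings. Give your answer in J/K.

For an isothermal ideal gas ΔS_gas = nR ln(V₂/V₁) = 1.15 × 8.314 × ln(116/13.9) = 20.3 J/K.
The process is reversible, so ΔS_surr = −ΔS_gas = -20.3 J/K and ΔS_universe = 0.

ΔS_surr = -20.3 J/K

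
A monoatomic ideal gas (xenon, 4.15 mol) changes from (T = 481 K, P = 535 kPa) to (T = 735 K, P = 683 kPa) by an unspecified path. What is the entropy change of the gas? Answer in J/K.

ΔS = 28.1 J/K

ΔS = nC_p ln(T₂/T₁) − nR ln(P₂/P₁), with C_p = 5R/2 = 20.79 J mol⁻¹ K⁻¹ for a monoatomic ideal gas.
ΔS = 4.15 × [20.79 × ln(735/481) − 8.314 × ln(683/535)] = 28.1 J/K.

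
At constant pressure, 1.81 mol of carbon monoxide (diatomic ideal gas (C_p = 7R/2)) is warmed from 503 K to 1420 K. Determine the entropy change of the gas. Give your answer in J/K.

ΔS = 54.7 J/K

At constant pressure, ΔS = nC_p ln(T₂/T₁) with C_p = 7R/2 = 29.1 J mol⁻¹ K⁻¹.
ΔS = 1.81 × 29.1 × ln(1420/503) = 54.7 J/K.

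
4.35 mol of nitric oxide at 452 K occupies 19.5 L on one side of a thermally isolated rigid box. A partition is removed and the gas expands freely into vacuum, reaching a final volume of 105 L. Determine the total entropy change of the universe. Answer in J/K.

For an ideal gas in free expansion Q = 0 and W = 0, so T is unchanged.
Entropy is a state function; using a reversible isothermal path, ΔS_gas = nR ln(V₂/V₁) = 4.35 × 8.314 × ln(105/19.5) = 60.9 J/K.
The insulated surroundings exchange no heat, so ΔS_surr = 0 and ΔS_universe = ΔS_gas.

ΔS_universe = 60.9 J/K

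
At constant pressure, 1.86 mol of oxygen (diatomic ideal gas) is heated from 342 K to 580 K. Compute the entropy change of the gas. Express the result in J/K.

At constant pressure, ΔS = nC_p ln(T₂/T₁) with C_p = 7R/2 = 29.1 J mol⁻¹ K⁻¹.
ΔS = 1.86 × 29.1 × ln(580/342) = 28.6 J/K.

ΔS = 28.6 J/K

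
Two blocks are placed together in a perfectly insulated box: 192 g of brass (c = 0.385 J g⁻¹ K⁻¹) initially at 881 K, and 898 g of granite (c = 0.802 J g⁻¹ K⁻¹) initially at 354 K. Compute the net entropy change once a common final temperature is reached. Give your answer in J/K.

ΔS_total = 35.7 J/K

Energy balance: T_f = (m₁c₁T₁ + m₂c₂T₂)/(m₁c₁ + m₂c₂) = 403.06 K.
ΔS₁ = m₁c₁ ln(T_f/T₁) = 73.92 × ln(403.06/881) = -57.8 J/K.
ΔS₂ = m₂c₂ ln(T_f/T₂) = 720.196 × ln(403.06/354) = 93.47 J/K.
ΔS_total = -57.8 + 93.47 = 35.7 J/K.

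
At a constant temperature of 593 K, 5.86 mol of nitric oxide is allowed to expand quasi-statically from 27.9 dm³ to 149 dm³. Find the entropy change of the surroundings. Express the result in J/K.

ΔS_surr = -81.6 J/K

For an isothermal ideal gas ΔS_gas = nR ln(V₂/V₁) = 5.86 × 8.314 × ln(149/27.9) = 81.6 J/K.
The process is reversible, so ΔS_surr = −ΔS_gas = -81.6 J/K and ΔS_universe = 0.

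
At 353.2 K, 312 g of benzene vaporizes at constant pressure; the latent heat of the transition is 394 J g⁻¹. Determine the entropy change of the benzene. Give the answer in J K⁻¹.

ΔS = 348 J/K

Heat absorbed by the substance: Q = mL = 312 × 394 = 122928 J.
At constant T, ΔS = Q_rev/T = 122928 / 353.2 = 348 J/K.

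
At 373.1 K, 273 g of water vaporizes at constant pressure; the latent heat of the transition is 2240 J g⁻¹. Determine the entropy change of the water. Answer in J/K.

Heat absorbed by the substance: Q = mL = 273 × 2240 = 611520 J.
At constant T, ΔS = Q_rev/T = 611520 / 373.1 = 1640 J/K.

ΔS = 1640 J/K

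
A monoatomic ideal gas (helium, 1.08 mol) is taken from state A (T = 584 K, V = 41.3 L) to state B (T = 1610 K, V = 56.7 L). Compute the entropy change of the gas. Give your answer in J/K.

Entropy is a state function: ΔS = nC_V ln(T₂/T₁) + nR ln(V₂/V₁), with C_V = 3R/2 = 12.47 J mol⁻¹ K⁻¹ for a monoatomic ideal gas.
ΔS = 1.08 × [12.47 × ln(1610/584) + 8.314 × ln(56.7/41.3)] = 16.5 J/K.

ΔS = 16.5 J/K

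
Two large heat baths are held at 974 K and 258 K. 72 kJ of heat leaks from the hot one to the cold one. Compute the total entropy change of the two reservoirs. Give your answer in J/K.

ΔS_hot = −Q/T_H = −72000/974 = -73.92 J/K and ΔS_cold = +Q/T_C = 72000/258 = 279.1 J/K.
ΔS_total = -73.92 + 279.1 = 205 J/K, positive as the second law requires.

ΔS_total = 205 J/K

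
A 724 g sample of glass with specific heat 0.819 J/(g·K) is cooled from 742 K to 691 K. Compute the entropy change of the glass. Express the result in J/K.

ΔS = ∫dQ_rev/T = m c ln(T₂/T₁) = 724 × 0.819 × ln(691/742) = -42.2 J/K.

ΔS = -42.2 J/K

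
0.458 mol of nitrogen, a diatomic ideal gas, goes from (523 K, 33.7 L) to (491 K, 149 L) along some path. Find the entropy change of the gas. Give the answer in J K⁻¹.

ΔS = 5.06 J/K

Entropy is a state function: ΔS = nC_V ln(T₂/T₁) + nR ln(V₂/V₁), with C_V = 5R/2 = 20.79 J mol⁻¹ K⁻¹ for a diatomic ideal gas.
ΔS = 0.458 × [20.79 × ln(491/523) + 8.314 × ln(149/33.7)] = 5.06 J/K.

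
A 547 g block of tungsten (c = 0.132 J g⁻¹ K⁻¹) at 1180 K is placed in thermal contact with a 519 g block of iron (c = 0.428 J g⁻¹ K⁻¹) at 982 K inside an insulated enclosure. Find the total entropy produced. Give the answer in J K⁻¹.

ΔS_total = 0.948 J/K

Energy balance: T_f = (m₁c₁T₁ + m₂c₂T₂)/(m₁c₁ + m₂c₂) = 1030.6 K.
ΔS₁ = m₁c₁ ln(T_f/T₁) = 72.204 × ln(1030.6/1180) = -9.77648 J/K.
ΔS₂ = m₂c₂ ln(T_f/T₂) = 222.132 × ln(1030.6/982) = 10.724 J/K.
ΔS_total = -9.77648 + 10.724 = 0.948 J/K.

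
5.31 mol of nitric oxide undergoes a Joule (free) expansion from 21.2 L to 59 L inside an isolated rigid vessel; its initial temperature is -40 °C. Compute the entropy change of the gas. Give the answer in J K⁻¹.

ΔS_gas = 45.2 J/K

No heat is exchanged and no work is done, so the ideal-gas temperature stays constant.
Entropy is a state function; using a reversible isothermal path, ΔS_gas = nR ln(V₂/V₁) = 5.31 × 8.314 × ln(59/21.2) = 45.2 J/K.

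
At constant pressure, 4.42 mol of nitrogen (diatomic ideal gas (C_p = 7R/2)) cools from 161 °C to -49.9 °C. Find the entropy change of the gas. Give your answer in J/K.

ΔS = -85.5 J/K

In kelvin: T₁ = 434.15 K, T₂ = 223.25 K. At constant pressure, ΔS = nC_p ln(T₂/T₁) with C_p = 7R/2 = 29.1 J mol⁻¹ K⁻¹.
ΔS = 4.42 × 29.1 × ln(223.25/434.15) = -85.5 J/K.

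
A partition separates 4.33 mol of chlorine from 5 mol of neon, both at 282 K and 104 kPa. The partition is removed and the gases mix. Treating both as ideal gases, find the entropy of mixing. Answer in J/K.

ΔS_mix = 53.6 J/K

Mole fractions: x_A = 4.33/9.33 = 0.464, x_B = 0.536.
ΔS_mix = −R(n_A ln x_A + n_B ln x_B) = −8.314 × (4.33 ln 0.464 + 5 ln 0.536) = 53.6 J/K.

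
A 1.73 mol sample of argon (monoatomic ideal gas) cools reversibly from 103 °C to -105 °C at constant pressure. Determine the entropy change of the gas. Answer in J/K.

In kelvin: T₁ = 376.15 K, T₂ = 168.15 K. At constant pressure, ΔS = nC_p ln(T₂/T₁) with C_p = 5R/2 = 20.79 J mol⁻¹ K⁻¹.
ΔS = 1.73 × 20.79 × ln(168.15/376.15) = -29 J/K.

ΔS = -29 J/K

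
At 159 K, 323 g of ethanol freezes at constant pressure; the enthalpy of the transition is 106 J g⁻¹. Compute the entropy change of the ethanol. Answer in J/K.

ΔS = -215 J/K

Heat released by the substance: Q = −mL = −323 × 106 = −34238 J.
At constant T, ΔS = Q_rev/T = −34238 / 159 = -215 J/K.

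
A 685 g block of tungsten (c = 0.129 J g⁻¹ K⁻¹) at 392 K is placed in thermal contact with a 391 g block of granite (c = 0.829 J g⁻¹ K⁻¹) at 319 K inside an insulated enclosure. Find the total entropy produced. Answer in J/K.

Energy balance: T_f = (m₁c₁T₁ + m₂c₂T₂)/(m₁c₁ + m₂c₂) = 334.64 K.
ΔS₁ = m₁c₁ ln(T_f/T₁) = 88.365 × ln(334.64/392) = -13.98 J/K.
ΔS₂ = m₂c₂ ln(T_f/T₂) = 324.139 × ln(334.64/319) = 15.51 J/K.
ΔS_total = -13.98 + 15.51 = 1.53 J/K.

ΔS_total = 1.53 J/K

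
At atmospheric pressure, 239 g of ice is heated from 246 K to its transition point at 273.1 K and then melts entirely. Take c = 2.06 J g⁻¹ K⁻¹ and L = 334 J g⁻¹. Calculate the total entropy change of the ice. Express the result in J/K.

Warming step: ΔS₁ = m c ln(T_tr/T_i) = 239 × 2.06 × ln(273.1/246) = 51.45 J/K.
Phase change: ΔS₂ = +mL/T_tr = 239 × 334 / 273.1 = 292.3 J/K.
ΔS_total = (51.45) + (292.3) = 344 J/K.

ΔS = 344 J/K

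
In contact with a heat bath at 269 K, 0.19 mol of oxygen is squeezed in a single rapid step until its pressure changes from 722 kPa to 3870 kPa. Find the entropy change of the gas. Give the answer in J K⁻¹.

Entropy is a state function, so ΔS_gas depends only on the end states.
For an isothermal ideal gas ΔS_gas = nR ln(P₁/P₂) = 0.19 × 8.314 × ln(722/3870) = -2.65 J/K.

ΔS_gas = -2.65 J/K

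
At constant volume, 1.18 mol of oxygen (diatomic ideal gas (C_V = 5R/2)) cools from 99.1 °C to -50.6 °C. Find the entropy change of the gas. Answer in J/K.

In kelvin: T₁ = 372.25 K, T₂ = 222.55 K. At constant volume, ΔS = nC_V ln(T₂/T₁) with C_V = 5R/2 = 20.79 J mol⁻¹ K⁻¹.
ΔS = 1.18 × 20.79 × ln(222.55/372.25) = -12.6 J/K.

ΔS = -12.6 J/K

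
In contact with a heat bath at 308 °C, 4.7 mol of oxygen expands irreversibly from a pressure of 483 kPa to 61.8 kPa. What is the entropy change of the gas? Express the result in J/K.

Entropy is a state function, so ΔS_gas depends only on the end states.
For an isothermal ideal gas ΔS_gas = nR ln(P₁/P₂) = 4.7 × 8.314 × ln(483/61.8) = 80.3 J/K.

ΔS_gas = 80.3 J/K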